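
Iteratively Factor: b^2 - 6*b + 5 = (b - 5)*(b - 1)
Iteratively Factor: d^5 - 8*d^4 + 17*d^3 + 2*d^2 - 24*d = (d - 3)*(d^4 - 5*d^3 + 2*d^2 + 8*d) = d*(d - 3)*(d^3 - 5*d^2 + 2*d + 8) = d*(d - 3)*(d - 2)*(d^2 - 3*d - 4) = d*(d - 3)*(d - 2)*(d + 1)*(d - 4)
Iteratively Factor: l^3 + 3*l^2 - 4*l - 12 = (l + 3)*(l^2 - 4) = (l + 2)*(l + 3)*(l - 2)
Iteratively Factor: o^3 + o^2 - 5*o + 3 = (o - 1)*(o^2 + 2*o - 3) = (o - 1)^2*(o + 3)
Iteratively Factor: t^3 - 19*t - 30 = (t + 3)*(t^2 - 3*t - 10) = (t - 5)*(t + 3)*(t + 2)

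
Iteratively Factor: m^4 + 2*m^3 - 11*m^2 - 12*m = (m + 1)*(m^3 + m^2 - 12*m) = m*(m + 1)*(m^2 + m - 12) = m*(m + 1)*(m + 4)*(m - 3)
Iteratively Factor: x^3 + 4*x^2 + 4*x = (x + 2)*(x^2 + 2*x) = x*(x + 2)*(x + 2)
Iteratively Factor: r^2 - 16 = (r + 4)*(r - 4)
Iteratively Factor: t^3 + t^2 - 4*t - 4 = (t + 1)*(t^2 - 4) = (t + 1)*(t + 2)*(t - 2)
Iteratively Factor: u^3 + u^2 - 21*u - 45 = (u + 3)*(u^2 - 2*u - 15) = (u - 5)*(u + 3)*(u + 3)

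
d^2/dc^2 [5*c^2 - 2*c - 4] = 10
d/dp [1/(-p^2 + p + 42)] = (2*p - 1)/(-p^2 + p + 42)^2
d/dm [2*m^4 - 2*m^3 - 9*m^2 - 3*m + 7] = 8*m^3 - 6*m^2 - 18*m - 3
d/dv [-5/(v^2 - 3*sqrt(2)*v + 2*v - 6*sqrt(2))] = 5*(2*v - 3*sqrt(2) + 2)/(v^2 - 3*sqrt(2)*v + 2*v - 6*sqrt(2))^2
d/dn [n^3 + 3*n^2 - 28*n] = 3*n^2 + 6*n - 28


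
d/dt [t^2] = 2*t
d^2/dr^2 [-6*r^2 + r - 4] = -12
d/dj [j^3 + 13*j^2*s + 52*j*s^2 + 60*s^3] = 3*j^2 + 26*j*s + 52*s^2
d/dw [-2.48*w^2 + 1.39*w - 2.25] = 1.39 - 4.96*w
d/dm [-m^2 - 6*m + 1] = -2*m - 6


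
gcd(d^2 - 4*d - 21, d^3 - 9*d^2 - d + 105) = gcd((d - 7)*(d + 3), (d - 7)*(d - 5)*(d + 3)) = d^2 - 4*d - 21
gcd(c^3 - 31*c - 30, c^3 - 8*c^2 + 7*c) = 1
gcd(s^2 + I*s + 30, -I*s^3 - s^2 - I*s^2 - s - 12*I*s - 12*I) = 1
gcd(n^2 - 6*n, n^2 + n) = n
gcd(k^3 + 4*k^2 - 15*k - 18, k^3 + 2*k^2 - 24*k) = k + 6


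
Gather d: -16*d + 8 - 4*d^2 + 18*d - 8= -4*d^2 + 2*d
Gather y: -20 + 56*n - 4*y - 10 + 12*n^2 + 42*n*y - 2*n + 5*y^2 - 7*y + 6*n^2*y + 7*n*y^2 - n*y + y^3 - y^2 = 12*n^2 + 54*n + y^3 + y^2*(7*n + 4) + y*(6*n^2 + 41*n - 11) - 30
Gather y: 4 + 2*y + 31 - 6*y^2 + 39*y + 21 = -6*y^2 + 41*y + 56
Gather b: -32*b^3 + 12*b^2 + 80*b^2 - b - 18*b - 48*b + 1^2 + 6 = -32*b^3 + 92*b^2 - 67*b + 7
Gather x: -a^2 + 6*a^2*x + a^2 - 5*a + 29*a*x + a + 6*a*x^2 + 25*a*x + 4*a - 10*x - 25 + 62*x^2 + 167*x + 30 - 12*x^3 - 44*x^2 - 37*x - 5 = -12*x^3 + x^2*(6*a + 18) + x*(6*a^2 + 54*a + 120)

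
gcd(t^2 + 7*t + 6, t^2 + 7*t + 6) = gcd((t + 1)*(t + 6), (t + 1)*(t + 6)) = t^2 + 7*t + 6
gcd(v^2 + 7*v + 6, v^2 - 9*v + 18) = 1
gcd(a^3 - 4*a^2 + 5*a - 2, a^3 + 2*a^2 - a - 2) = a - 1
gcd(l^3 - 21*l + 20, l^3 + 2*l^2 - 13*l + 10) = l^2 + 4*l - 5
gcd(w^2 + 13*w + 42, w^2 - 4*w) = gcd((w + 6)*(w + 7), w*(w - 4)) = 1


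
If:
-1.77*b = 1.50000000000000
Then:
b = -0.85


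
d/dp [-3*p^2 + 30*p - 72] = 30 - 6*p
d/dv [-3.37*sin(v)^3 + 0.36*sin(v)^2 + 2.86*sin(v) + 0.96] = (-10.11*sin(v)^2 + 0.72*sin(v) + 2.86)*cos(v)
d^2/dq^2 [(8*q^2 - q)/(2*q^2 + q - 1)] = 2*(-20*q^3 + 48*q^2 - 6*q + 7)/(8*q^6 + 12*q^5 - 6*q^4 - 11*q^3 + 3*q^2 + 3*q - 1)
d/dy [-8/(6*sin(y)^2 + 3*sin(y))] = 8*(4/tan(y) + cos(y)/sin(y)^2)/(3*(2*sin(y) + 1)^2)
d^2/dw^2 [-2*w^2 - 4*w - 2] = -4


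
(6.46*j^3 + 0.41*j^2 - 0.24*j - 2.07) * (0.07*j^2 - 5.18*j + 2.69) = 0.4522*j^5 - 33.4341*j^4 + 15.2368*j^3 + 2.2012*j^2 + 10.077*j - 5.5683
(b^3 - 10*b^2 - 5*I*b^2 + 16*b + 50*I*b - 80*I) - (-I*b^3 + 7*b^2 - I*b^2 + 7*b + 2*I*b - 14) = b^3 + I*b^3 - 17*b^2 - 4*I*b^2 + 9*b + 48*I*b + 14 - 80*I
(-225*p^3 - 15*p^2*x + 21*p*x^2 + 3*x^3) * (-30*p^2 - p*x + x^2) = 6750*p^5 + 675*p^4*x - 840*p^3*x^2 - 126*p^2*x^3 + 18*p*x^4 + 3*x^5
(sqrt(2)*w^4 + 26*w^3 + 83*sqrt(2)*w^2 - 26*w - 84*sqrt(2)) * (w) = sqrt(2)*w^5 + 26*w^4 + 83*sqrt(2)*w^3 - 26*w^2 - 84*sqrt(2)*w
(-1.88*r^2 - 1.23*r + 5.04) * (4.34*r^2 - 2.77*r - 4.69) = -8.1592*r^4 - 0.1306*r^3 + 34.0979*r^2 - 8.1921*r - 23.6376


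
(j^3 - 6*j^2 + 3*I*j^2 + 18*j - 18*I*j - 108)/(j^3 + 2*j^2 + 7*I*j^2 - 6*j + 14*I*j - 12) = (j^2 - 3*j*(2 + I) + 18*I)/(j^2 + j*(2 + I) + 2*I)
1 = 1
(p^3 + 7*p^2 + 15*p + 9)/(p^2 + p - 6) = (p^2 + 4*p + 3)/(p - 2)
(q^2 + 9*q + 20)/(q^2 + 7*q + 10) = (q + 4)/(q + 2)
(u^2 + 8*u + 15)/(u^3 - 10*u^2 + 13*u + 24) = (u^2 + 8*u + 15)/(u^3 - 10*u^2 + 13*u + 24)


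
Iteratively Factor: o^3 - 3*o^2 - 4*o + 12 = (o + 2)*(o^2 - 5*o + 6) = (o - 2)*(o + 2)*(o - 3)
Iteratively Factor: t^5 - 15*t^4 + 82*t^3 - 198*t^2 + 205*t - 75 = (t - 3)*(t^4 - 12*t^3 + 46*t^2 - 60*t + 25) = (t - 3)*(t - 1)*(t^3 - 11*t^2 + 35*t - 25) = (t - 5)*(t - 3)*(t - 1)*(t^2 - 6*t + 5) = (t - 5)^2*(t - 3)*(t - 1)*(t - 1)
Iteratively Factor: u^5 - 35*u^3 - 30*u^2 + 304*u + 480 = (u + 2)*(u^4 - 2*u^3 - 31*u^2 + 32*u + 240) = (u - 5)*(u + 2)*(u^3 + 3*u^2 - 16*u - 48) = (u - 5)*(u + 2)*(u + 3)*(u^2 - 16) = (u - 5)*(u - 4)*(u + 2)*(u + 3)*(u + 4)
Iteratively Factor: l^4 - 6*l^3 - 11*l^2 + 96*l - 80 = (l - 4)*(l^3 - 2*l^2 - 19*l + 20) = (l - 5)*(l - 4)*(l^2 + 3*l - 4) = (l - 5)*(l - 4)*(l + 4)*(l - 1)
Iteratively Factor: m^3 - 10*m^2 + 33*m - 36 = (m - 3)*(m^2 - 7*m + 12) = (m - 3)^2*(m - 4)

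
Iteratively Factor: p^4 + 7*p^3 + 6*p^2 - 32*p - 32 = (p + 1)*(p^3 + 6*p^2 - 32) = (p - 2)*(p + 1)*(p^2 + 8*p + 16) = (p - 2)*(p + 1)*(p + 4)*(p + 4)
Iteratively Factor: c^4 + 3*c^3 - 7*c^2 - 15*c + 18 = (c - 2)*(c^3 + 5*c^2 + 3*c - 9) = (c - 2)*(c + 3)*(c^2 + 2*c - 3) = (c - 2)*(c + 3)^2*(c - 1)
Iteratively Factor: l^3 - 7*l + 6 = (l + 3)*(l^2 - 3*l + 2) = (l - 1)*(l + 3)*(l - 2)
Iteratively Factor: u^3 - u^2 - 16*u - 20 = (u + 2)*(u^2 - 3*u - 10) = (u + 2)^2*(u - 5)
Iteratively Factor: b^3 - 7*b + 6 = (b - 1)*(b^2 + b - 6) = (b - 1)*(b + 3)*(b - 2)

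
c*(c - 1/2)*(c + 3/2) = c^3 + c^2 - 3*c/4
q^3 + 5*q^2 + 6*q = q*(q + 2)*(q + 3)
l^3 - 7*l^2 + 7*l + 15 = (l - 5)*(l - 3)*(l + 1)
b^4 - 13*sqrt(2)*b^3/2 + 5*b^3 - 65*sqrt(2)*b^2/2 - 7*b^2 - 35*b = b*(b + 5)*(b - 7*sqrt(2))*(b + sqrt(2)/2)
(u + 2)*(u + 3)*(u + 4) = u^3 + 9*u^2 + 26*u + 24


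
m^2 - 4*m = m*(m - 4)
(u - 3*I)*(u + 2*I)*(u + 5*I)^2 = u^4 + 9*I*u^3 - 9*u^2 + 85*I*u - 150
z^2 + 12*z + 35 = (z + 5)*(z + 7)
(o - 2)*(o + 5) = o^2 + 3*o - 10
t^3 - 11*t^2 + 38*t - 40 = (t - 5)*(t - 4)*(t - 2)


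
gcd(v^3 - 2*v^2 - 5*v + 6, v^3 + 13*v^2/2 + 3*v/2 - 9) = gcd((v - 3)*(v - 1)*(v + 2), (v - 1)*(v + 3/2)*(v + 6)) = v - 1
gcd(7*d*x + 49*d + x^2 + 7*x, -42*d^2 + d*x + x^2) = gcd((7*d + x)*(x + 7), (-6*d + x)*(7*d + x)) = 7*d + x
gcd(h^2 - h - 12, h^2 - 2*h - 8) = h - 4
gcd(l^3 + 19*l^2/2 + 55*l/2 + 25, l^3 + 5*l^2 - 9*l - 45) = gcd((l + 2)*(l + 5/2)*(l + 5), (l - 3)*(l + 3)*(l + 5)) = l + 5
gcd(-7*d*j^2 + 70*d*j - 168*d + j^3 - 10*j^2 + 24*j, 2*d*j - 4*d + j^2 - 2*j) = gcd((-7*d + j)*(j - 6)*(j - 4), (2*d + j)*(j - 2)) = 1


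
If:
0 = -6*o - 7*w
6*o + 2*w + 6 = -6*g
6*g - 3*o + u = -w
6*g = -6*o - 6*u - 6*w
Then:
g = -28/53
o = -35/53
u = 33/53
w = 30/53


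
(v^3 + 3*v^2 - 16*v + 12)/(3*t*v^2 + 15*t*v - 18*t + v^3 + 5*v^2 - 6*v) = (v - 2)/(3*t + v)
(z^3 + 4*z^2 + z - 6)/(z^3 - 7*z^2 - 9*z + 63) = (z^2 + z - 2)/(z^2 - 10*z + 21)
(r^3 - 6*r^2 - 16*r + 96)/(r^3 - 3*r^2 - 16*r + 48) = (r - 6)/(r - 3)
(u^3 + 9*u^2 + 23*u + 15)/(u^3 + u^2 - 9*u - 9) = (u + 5)/(u - 3)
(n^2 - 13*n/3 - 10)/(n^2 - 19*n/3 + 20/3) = (3*n^2 - 13*n - 30)/(3*n^2 - 19*n + 20)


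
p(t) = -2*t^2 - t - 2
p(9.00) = -173.00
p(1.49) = -7.93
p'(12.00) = -49.00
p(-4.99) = -46.81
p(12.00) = -302.00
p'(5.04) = -21.16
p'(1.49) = -6.96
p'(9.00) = -37.00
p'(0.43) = -2.72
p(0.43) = -2.80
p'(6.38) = -26.52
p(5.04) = -57.84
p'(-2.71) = 9.84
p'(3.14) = -13.56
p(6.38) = -89.79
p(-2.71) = -13.98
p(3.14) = -24.86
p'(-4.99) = 18.96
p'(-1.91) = 6.64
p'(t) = -4*t - 1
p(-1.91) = -7.39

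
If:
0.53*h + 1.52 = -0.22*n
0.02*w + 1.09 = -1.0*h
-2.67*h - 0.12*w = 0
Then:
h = -1.96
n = -2.18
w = 43.70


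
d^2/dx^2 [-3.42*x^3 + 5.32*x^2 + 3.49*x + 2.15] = 10.64 - 20.52*x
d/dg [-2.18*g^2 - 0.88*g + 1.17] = -4.36*g - 0.88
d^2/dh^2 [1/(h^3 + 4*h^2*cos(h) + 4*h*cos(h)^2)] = 4*(h^3*cos(h) - 8*h^2*sin(h) - 2*h^2*cos(2*h) + 7*h^2 - 2*h*sin(2*h) + 4*h*cos(h) + cos(2*h) + 1)/(h^3*(h + 2*cos(h))^4)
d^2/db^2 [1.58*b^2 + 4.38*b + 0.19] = 3.16000000000000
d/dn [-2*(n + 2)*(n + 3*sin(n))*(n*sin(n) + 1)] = -2*(n + 2)*(n + 3*sin(n))*(n*cos(n) + sin(n)) - 2*(n + 2)*(n*sin(n) + 1)*(3*cos(n) + 1) - 2*(n + 3*sin(n))*(n*sin(n) + 1)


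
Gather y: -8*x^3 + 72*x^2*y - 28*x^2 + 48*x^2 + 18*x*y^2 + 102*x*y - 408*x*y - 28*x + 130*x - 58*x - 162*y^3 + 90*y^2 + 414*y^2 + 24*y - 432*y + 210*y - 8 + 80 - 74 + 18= -8*x^3 + 20*x^2 + 44*x - 162*y^3 + y^2*(18*x + 504) + y*(72*x^2 - 306*x - 198) + 16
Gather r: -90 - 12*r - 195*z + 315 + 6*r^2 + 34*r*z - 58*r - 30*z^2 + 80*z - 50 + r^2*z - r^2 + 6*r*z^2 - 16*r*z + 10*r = r^2*(z + 5) + r*(6*z^2 + 18*z - 60) - 30*z^2 - 115*z + 175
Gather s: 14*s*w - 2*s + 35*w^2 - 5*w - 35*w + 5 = s*(14*w - 2) + 35*w^2 - 40*w + 5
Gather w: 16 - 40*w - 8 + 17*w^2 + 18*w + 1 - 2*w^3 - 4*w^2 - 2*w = -2*w^3 + 13*w^2 - 24*w + 9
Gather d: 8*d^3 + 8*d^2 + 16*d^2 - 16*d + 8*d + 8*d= 8*d^3 + 24*d^2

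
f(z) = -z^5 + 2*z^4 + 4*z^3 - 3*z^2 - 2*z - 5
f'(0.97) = 6.35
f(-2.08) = 26.55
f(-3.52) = 637.85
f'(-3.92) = -1456.60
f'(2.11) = 14.81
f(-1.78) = 4.44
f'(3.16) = -147.26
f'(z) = -5*z^4 + 8*z^3 + 12*z^2 - 6*z - 2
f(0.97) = -5.20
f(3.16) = -30.72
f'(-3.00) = -497.00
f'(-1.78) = -48.61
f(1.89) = 8.91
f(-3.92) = 1113.66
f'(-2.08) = -103.18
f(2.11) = 12.82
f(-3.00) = 271.00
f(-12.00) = 282979.00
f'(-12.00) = -115706.00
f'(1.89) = 19.74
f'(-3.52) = -948.72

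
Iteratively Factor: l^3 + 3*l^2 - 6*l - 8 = (l + 4)*(l^2 - l - 2) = (l - 2)*(l + 4)*(l + 1)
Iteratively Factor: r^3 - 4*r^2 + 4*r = (r - 2)*(r^2 - 2*r) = (r - 2)^2*(r)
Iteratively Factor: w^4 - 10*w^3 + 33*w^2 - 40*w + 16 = (w - 1)*(w^3 - 9*w^2 + 24*w - 16) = (w - 4)*(w - 1)*(w^2 - 5*w + 4) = (w - 4)*(w - 1)^2*(w - 4)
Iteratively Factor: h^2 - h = (h)*(h - 1)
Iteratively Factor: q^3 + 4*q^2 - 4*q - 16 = (q + 2)*(q^2 + 2*q - 8) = (q - 2)*(q + 2)*(q + 4)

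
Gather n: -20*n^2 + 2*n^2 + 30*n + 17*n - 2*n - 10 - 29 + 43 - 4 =-18*n^2 + 45*n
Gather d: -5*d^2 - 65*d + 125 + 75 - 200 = -5*d^2 - 65*d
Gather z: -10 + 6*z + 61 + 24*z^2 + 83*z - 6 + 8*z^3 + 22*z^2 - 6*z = 8*z^3 + 46*z^2 + 83*z + 45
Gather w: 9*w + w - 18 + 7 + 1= 10*w - 10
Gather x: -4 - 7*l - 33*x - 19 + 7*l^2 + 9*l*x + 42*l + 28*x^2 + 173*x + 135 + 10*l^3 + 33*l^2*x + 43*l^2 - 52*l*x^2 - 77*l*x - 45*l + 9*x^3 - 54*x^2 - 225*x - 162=10*l^3 + 50*l^2 - 10*l + 9*x^3 + x^2*(-52*l - 26) + x*(33*l^2 - 68*l - 85) - 50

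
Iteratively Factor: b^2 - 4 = (b - 2)*(b + 2)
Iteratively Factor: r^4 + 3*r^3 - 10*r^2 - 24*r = (r)*(r^3 + 3*r^2 - 10*r - 24) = r*(r + 2)*(r^2 + r - 12) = r*(r - 3)*(r + 2)*(r + 4)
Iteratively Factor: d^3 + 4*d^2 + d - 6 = (d + 2)*(d^2 + 2*d - 3) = (d - 1)*(d + 2)*(d + 3)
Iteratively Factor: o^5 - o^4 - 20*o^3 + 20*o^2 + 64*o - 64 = (o + 4)*(o^4 - 5*o^3 + 20*o - 16) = (o + 2)*(o + 4)*(o^3 - 7*o^2 + 14*o - 8) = (o - 4)*(o + 2)*(o + 4)*(o^2 - 3*o + 2) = (o - 4)*(o - 2)*(o + 2)*(o + 4)*(o - 1)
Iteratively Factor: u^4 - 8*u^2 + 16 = (u - 2)*(u^3 + 2*u^2 - 4*u - 8) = (u - 2)^2*(u^2 + 4*u + 4) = (u - 2)^2*(u + 2)*(u + 2)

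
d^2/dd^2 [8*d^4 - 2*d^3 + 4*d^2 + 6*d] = 96*d^2 - 12*d + 8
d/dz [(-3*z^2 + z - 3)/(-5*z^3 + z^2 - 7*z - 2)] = (-15*z^4 + 10*z^3 - 25*z^2 + 18*z - 23)/(25*z^6 - 10*z^5 + 71*z^4 + 6*z^3 + 45*z^2 + 28*z + 4)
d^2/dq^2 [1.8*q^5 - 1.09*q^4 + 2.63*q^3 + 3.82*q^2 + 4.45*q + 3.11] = 36.0*q^3 - 13.08*q^2 + 15.78*q + 7.64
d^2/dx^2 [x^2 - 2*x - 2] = 2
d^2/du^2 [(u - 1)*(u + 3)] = 2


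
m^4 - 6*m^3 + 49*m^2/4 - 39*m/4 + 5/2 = (m - 5/2)*(m - 2)*(m - 1)*(m - 1/2)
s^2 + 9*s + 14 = (s + 2)*(s + 7)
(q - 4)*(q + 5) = q^2 + q - 20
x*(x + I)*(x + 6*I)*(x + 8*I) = x^4 + 15*I*x^3 - 62*x^2 - 48*I*x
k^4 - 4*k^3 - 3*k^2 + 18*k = k*(k - 3)^2*(k + 2)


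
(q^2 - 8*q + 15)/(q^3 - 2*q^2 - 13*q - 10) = (q - 3)/(q^2 + 3*q + 2)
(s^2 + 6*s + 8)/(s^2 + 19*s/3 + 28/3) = 3*(s + 2)/(3*s + 7)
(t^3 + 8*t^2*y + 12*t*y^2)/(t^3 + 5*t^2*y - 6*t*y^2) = (-t - 2*y)/(-t + y)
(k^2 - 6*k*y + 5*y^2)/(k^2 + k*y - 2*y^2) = (k - 5*y)/(k + 2*y)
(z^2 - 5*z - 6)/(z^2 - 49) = (z^2 - 5*z - 6)/(z^2 - 49)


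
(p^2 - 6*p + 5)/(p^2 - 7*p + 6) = (p - 5)/(p - 6)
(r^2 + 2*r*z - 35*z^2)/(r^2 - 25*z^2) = (r + 7*z)/(r + 5*z)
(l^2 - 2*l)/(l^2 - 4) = l/(l + 2)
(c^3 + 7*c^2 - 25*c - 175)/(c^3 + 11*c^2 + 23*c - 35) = (c - 5)/(c - 1)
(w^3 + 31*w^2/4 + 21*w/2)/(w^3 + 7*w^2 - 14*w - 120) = w*(4*w + 7)/(4*(w^2 + w - 20))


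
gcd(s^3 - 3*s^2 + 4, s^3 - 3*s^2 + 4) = s^3 - 3*s^2 + 4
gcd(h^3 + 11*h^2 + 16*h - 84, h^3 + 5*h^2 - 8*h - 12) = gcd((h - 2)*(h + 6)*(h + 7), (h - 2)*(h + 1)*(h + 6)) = h^2 + 4*h - 12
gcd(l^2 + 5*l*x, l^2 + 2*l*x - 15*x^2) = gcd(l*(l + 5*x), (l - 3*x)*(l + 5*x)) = l + 5*x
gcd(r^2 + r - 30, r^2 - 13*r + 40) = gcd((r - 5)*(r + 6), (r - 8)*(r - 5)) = r - 5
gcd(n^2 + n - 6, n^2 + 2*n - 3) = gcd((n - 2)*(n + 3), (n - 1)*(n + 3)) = n + 3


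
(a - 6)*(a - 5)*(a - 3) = a^3 - 14*a^2 + 63*a - 90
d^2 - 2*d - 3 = (d - 3)*(d + 1)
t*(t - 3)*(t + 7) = t^3 + 4*t^2 - 21*t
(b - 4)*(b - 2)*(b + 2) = b^3 - 4*b^2 - 4*b + 16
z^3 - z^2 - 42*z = z*(z - 7)*(z + 6)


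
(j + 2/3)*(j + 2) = j^2 + 8*j/3 + 4/3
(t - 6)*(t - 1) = t^2 - 7*t + 6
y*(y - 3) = y^2 - 3*y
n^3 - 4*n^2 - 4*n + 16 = (n - 4)*(n - 2)*(n + 2)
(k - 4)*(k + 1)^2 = k^3 - 2*k^2 - 7*k - 4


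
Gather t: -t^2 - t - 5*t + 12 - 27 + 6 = -t^2 - 6*t - 9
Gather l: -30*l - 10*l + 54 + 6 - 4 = 56 - 40*l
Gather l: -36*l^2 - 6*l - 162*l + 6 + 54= -36*l^2 - 168*l + 60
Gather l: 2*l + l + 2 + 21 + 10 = 3*l + 33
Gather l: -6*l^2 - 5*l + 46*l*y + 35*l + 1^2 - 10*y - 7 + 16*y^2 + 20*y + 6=-6*l^2 + l*(46*y + 30) + 16*y^2 + 10*y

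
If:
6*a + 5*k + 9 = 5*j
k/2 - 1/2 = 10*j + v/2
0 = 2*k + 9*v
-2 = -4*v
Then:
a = 7/32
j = -3/16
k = -9/4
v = 1/2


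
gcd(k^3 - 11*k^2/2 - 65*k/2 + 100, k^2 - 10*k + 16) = k - 8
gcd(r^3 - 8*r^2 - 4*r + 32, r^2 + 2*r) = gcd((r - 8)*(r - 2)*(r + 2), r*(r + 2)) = r + 2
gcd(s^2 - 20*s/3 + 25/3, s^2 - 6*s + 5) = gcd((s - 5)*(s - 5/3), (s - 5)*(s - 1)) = s - 5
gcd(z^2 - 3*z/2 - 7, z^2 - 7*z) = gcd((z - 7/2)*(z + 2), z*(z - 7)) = 1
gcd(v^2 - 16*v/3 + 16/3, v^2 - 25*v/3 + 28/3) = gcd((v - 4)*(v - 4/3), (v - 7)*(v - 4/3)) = v - 4/3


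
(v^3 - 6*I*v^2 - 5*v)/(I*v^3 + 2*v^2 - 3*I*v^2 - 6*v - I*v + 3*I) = -v*(I*v + 5)/(v^2 - v*(3 + I) + 3*I)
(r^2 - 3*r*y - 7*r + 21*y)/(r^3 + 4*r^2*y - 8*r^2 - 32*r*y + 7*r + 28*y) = (r - 3*y)/(r^2 + 4*r*y - r - 4*y)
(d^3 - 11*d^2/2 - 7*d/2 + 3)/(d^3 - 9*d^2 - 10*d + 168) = (2*d^2 + d - 1)/(2*(d^2 - 3*d - 28))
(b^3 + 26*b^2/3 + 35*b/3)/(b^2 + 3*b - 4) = b*(3*b^2 + 26*b + 35)/(3*(b^2 + 3*b - 4))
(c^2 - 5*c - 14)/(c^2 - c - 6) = (c - 7)/(c - 3)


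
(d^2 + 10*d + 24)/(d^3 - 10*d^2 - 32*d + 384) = (d + 4)/(d^2 - 16*d + 64)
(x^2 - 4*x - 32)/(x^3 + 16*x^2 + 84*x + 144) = (x - 8)/(x^2 + 12*x + 36)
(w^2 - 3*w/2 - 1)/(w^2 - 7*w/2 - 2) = (w - 2)/(w - 4)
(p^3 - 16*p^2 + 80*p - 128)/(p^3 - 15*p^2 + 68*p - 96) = (p - 4)/(p - 3)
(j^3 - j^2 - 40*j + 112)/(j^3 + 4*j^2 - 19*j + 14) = (j^2 - 8*j + 16)/(j^2 - 3*j + 2)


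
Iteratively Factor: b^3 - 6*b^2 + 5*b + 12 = (b - 4)*(b^2 - 2*b - 3) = (b - 4)*(b + 1)*(b - 3)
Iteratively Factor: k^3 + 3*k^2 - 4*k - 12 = (k + 2)*(k^2 + k - 6) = (k - 2)*(k + 2)*(k + 3)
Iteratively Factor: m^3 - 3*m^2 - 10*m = (m)*(m^2 - 3*m - 10) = m*(m - 5)*(m + 2)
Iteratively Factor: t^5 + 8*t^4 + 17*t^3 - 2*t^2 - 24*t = (t + 2)*(t^4 + 6*t^3 + 5*t^2 - 12*t) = (t - 1)*(t + 2)*(t^3 + 7*t^2 + 12*t) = (t - 1)*(t + 2)*(t + 3)*(t^2 + 4*t) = t*(t - 1)*(t + 2)*(t + 3)*(t + 4)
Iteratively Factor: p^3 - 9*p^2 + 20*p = (p - 5)*(p^2 - 4*p) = p*(p - 5)*(p - 4)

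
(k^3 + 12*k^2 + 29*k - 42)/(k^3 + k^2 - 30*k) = (k^2 + 6*k - 7)/(k*(k - 5))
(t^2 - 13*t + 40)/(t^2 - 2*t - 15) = (t - 8)/(t + 3)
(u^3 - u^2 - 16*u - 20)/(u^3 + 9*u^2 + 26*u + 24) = (u^2 - 3*u - 10)/(u^2 + 7*u + 12)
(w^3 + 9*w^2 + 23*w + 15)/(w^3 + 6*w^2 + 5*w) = (w + 3)/w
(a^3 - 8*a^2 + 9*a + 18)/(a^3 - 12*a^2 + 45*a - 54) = (a + 1)/(a - 3)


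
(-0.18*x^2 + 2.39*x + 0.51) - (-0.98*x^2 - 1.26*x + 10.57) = 0.8*x^2 + 3.65*x - 10.06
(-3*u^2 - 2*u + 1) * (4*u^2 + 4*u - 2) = -12*u^4 - 20*u^3 + 2*u^2 + 8*u - 2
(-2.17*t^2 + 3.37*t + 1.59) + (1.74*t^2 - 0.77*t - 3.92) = -0.43*t^2 + 2.6*t - 2.33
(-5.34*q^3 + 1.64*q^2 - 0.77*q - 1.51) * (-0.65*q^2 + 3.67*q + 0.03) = 3.471*q^5 - 20.6638*q^4 + 6.3591*q^3 - 1.7952*q^2 - 5.5648*q - 0.0453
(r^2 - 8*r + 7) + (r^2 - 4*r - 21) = 2*r^2 - 12*r - 14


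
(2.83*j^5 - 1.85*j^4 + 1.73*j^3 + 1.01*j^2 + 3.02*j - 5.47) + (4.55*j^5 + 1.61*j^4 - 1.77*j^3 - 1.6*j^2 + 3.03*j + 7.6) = 7.38*j^5 - 0.24*j^4 - 0.04*j^3 - 0.59*j^2 + 6.05*j + 2.13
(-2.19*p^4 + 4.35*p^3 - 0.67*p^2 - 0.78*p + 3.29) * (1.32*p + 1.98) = -2.8908*p^5 + 1.4058*p^4 + 7.7286*p^3 - 2.3562*p^2 + 2.7984*p + 6.5142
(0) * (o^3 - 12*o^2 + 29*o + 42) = 0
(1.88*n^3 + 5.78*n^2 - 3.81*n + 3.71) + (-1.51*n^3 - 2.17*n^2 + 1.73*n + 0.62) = 0.37*n^3 + 3.61*n^2 - 2.08*n + 4.33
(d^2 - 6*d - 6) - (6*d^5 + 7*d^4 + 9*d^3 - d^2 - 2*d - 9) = -6*d^5 - 7*d^4 - 9*d^3 + 2*d^2 - 4*d + 3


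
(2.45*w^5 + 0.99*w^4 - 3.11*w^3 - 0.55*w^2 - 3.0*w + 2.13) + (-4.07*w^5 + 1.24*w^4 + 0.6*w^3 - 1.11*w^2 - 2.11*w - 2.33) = -1.62*w^5 + 2.23*w^4 - 2.51*w^3 - 1.66*w^2 - 5.11*w - 0.2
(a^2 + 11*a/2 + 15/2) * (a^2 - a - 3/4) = a^4 + 9*a^3/2 + 5*a^2/4 - 93*a/8 - 45/8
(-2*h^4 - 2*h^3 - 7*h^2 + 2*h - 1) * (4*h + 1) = -8*h^5 - 10*h^4 - 30*h^3 + h^2 - 2*h - 1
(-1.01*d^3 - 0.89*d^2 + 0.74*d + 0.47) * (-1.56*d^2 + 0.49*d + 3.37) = 1.5756*d^5 + 0.8935*d^4 - 4.9942*d^3 - 3.3699*d^2 + 2.7241*d + 1.5839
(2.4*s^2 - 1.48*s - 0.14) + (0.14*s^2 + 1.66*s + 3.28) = 2.54*s^2 + 0.18*s + 3.14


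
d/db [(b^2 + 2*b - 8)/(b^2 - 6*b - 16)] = 8*(-b^2 - 2*b - 10)/(b^4 - 12*b^3 + 4*b^2 + 192*b + 256)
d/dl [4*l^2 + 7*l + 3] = 8*l + 7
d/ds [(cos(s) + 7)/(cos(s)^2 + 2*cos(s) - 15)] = (cos(s)^2 + 14*cos(s) + 29)*sin(s)/(cos(s)^2 + 2*cos(s) - 15)^2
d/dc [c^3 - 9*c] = 3*c^2 - 9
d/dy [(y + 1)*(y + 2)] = 2*y + 3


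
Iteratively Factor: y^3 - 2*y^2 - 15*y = (y)*(y^2 - 2*y - 15) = y*(y - 5)*(y + 3)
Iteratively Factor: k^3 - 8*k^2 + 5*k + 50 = (k - 5)*(k^2 - 3*k - 10) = (k - 5)^2*(k + 2)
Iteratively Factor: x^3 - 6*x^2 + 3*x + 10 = (x + 1)*(x^2 - 7*x + 10) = (x - 5)*(x + 1)*(x - 2)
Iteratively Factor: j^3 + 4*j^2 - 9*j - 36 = (j + 4)*(j^2 - 9) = (j + 3)*(j + 4)*(j - 3)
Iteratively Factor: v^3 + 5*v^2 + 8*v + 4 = (v + 2)*(v^2 + 3*v + 2) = (v + 1)*(v + 2)*(v + 2)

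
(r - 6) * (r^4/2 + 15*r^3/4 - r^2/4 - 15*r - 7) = r^5/2 + 3*r^4/4 - 91*r^3/4 - 27*r^2/2 + 83*r + 42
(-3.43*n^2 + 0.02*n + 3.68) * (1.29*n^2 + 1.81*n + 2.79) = -4.4247*n^4 - 6.1825*n^3 - 4.7863*n^2 + 6.7166*n + 10.2672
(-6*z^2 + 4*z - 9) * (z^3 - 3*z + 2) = -6*z^5 + 4*z^4 + 9*z^3 - 24*z^2 + 35*z - 18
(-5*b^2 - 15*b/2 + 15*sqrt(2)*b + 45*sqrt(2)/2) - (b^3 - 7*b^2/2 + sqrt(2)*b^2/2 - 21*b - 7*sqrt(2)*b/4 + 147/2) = -b^3 - 3*b^2/2 - sqrt(2)*b^2/2 + 27*b/2 + 67*sqrt(2)*b/4 - 147/2 + 45*sqrt(2)/2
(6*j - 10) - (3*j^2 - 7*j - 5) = -3*j^2 + 13*j - 5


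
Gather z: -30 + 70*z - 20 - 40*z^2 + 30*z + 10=-40*z^2 + 100*z - 40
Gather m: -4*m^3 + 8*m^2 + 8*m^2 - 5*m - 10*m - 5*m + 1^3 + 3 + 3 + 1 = -4*m^3 + 16*m^2 - 20*m + 8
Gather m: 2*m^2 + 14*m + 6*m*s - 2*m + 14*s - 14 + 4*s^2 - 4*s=2*m^2 + m*(6*s + 12) + 4*s^2 + 10*s - 14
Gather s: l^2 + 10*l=l^2 + 10*l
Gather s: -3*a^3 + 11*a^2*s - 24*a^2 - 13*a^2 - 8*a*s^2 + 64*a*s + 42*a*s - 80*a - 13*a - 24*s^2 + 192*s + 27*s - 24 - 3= -3*a^3 - 37*a^2 - 93*a + s^2*(-8*a - 24) + s*(11*a^2 + 106*a + 219) - 27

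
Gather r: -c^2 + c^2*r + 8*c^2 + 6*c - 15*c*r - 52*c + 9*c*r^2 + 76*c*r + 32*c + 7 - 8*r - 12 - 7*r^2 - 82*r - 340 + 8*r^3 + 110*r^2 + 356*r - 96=7*c^2 - 14*c + 8*r^3 + r^2*(9*c + 103) + r*(c^2 + 61*c + 266) - 441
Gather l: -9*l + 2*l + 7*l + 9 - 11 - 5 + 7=0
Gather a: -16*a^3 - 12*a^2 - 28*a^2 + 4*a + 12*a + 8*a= -16*a^3 - 40*a^2 + 24*a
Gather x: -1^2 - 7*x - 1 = -7*x - 2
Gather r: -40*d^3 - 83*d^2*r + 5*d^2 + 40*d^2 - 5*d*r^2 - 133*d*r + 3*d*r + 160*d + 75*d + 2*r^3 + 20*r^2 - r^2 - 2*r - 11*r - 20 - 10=-40*d^3 + 45*d^2 + 235*d + 2*r^3 + r^2*(19 - 5*d) + r*(-83*d^2 - 130*d - 13) - 30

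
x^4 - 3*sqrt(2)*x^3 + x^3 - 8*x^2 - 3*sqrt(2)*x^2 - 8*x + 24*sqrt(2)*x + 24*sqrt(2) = (x + 1)*(x - 3*sqrt(2))*(x - 2*sqrt(2))*(x + 2*sqrt(2))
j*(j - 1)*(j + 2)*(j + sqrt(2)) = j^4 + j^3 + sqrt(2)*j^3 - 2*j^2 + sqrt(2)*j^2 - 2*sqrt(2)*j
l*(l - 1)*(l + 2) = l^3 + l^2 - 2*l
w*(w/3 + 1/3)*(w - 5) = w^3/3 - 4*w^2/3 - 5*w/3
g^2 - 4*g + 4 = (g - 2)^2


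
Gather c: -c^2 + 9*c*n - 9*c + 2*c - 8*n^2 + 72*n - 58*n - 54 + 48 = -c^2 + c*(9*n - 7) - 8*n^2 + 14*n - 6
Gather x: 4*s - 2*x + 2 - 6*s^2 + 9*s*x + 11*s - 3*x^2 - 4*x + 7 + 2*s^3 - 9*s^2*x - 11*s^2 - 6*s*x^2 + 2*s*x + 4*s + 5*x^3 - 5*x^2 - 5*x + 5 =2*s^3 - 17*s^2 + 19*s + 5*x^3 + x^2*(-6*s - 8) + x*(-9*s^2 + 11*s - 11) + 14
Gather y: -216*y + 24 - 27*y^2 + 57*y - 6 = -27*y^2 - 159*y + 18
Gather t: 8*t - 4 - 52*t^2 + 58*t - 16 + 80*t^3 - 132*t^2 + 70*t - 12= 80*t^3 - 184*t^2 + 136*t - 32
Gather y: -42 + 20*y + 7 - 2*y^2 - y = -2*y^2 + 19*y - 35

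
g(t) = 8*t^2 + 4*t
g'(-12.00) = -188.00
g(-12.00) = 1104.00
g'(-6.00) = -92.00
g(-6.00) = 264.00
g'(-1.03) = -12.48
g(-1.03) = 4.37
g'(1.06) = 20.96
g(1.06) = 13.23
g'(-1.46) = -19.36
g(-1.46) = 11.21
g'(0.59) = 13.44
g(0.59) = 5.14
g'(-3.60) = -53.60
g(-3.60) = 89.28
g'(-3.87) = -57.92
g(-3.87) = 104.34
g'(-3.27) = -48.32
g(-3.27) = 72.46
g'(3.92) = 66.72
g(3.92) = 138.61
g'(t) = 16*t + 4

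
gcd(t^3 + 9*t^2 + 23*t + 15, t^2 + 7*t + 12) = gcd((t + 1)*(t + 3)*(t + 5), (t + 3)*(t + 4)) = t + 3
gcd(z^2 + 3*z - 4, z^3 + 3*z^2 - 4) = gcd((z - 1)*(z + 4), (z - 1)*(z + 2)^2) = z - 1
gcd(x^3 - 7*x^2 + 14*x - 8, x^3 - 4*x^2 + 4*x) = x - 2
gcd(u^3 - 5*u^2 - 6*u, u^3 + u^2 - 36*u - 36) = u^2 - 5*u - 6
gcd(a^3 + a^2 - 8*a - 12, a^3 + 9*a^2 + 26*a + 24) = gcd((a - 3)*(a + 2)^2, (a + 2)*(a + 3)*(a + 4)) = a + 2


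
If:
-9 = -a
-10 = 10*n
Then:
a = 9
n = -1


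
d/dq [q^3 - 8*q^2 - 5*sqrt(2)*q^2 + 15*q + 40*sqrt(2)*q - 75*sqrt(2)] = 3*q^2 - 16*q - 10*sqrt(2)*q + 15 + 40*sqrt(2)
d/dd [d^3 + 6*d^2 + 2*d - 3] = 3*d^2 + 12*d + 2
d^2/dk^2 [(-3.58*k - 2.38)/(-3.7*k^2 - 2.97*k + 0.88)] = ((3.58*k + 2.38)*(7.4*k + 2.97)*(14.8*k + 5.94) - (79.476*k + 38.8772)*(3.7*k^2 + 2.97*k - 0.88))/(3.7*k^2 + 2.97*k - 0.88)^3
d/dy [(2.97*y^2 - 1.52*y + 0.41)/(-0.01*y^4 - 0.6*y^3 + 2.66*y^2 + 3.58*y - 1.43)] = (0.0594*y^5 + 1.7364*y^4 - 1.8076*y^3 + 15.4138*y^2 - 10.6754*y + 0.7058)/(0.0001*y^8 + 0.012*y^7 + 0.3068*y^6 - 3.2636*y^5 + 2.8082*y^4 + 20.7616*y^3 + 5.2088*y^2 - 10.2388*y + 2.0449)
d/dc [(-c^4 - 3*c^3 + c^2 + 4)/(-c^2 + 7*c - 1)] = 2*(c^5 - 9*c^4 - 19*c^3 + 8*c^2 + 3*c - 14)/(c^4 - 14*c^3 + 51*c^2 - 14*c + 1)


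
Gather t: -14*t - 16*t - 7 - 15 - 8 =-30*t - 30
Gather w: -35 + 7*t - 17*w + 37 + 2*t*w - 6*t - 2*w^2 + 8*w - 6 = t - 2*w^2 + w*(2*t - 9) - 4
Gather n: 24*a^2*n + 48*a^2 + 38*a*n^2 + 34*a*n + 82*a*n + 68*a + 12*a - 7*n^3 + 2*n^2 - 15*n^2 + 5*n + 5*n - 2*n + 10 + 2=48*a^2 + 80*a - 7*n^3 + n^2*(38*a - 13) + n*(24*a^2 + 116*a + 8) + 12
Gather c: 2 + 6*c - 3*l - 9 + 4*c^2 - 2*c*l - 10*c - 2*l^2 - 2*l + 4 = 4*c^2 + c*(-2*l - 4) - 2*l^2 - 5*l - 3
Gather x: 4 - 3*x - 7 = -3*x - 3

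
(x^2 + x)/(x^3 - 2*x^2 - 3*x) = 1/(x - 3)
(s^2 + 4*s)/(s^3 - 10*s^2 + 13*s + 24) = s*(s + 4)/(s^3 - 10*s^2 + 13*s + 24)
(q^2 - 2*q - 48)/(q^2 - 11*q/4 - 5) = 4*(-q^2 + 2*q + 48)/(-4*q^2 + 11*q + 20)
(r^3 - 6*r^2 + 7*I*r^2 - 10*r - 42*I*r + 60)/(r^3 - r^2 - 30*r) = (r^2 + 7*I*r - 10)/(r*(r + 5))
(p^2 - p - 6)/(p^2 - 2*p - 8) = (p - 3)/(p - 4)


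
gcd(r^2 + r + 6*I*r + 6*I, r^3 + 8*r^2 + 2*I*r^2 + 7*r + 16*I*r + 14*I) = r + 1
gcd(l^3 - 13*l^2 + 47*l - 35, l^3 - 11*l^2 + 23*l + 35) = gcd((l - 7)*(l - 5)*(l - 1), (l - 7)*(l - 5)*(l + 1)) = l^2 - 12*l + 35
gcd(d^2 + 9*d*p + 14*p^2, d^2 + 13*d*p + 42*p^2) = d + 7*p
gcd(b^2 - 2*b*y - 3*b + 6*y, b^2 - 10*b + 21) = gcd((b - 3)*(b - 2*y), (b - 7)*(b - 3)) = b - 3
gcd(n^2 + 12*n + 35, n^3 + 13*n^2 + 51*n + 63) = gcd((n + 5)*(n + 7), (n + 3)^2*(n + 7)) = n + 7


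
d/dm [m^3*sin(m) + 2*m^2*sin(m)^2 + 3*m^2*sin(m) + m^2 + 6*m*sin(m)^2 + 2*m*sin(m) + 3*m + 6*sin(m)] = m^3*cos(m) + 2*m^2*sin(2*m) + 3*sqrt(2)*m^2*sin(m + pi/4) + 6*m*sin(m) + 6*m*sin(2*m) + 2*m*cos(m) - 2*m*cos(2*m) + 4*m + 2*sin(m) + 6*cos(m) - 3*cos(2*m) + 6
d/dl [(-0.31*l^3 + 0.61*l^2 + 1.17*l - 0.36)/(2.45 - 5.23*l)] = (3.2426*l^3 - 5.4688*l^2 + 2.989*l + 0.9837)/(27.3529*l^2 - 25.627*l + 6.0025)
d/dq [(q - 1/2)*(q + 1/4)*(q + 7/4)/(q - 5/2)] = (16*q^3 - 48*q^2 - 60*q + 13)/(2*(4*q^2 - 20*q + 25))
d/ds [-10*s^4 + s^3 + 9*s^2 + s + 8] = -40*s^3 + 3*s^2 + 18*s + 1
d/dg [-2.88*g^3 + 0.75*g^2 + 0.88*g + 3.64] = -8.64*g^2 + 1.5*g + 0.88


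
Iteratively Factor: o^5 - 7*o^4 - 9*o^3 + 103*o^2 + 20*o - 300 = (o + 3)*(o^4 - 10*o^3 + 21*o^2 + 40*o - 100) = (o + 2)*(o + 3)*(o^3 - 12*o^2 + 45*o - 50) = (o - 2)*(o + 2)*(o + 3)*(o^2 - 10*o + 25) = (o - 5)*(o - 2)*(o + 2)*(o + 3)*(o - 5)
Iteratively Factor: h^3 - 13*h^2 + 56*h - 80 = (h - 4)*(h^2 - 9*h + 20) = (h - 4)^2*(h - 5)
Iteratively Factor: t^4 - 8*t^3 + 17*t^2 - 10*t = (t - 2)*(t^3 - 6*t^2 + 5*t) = t*(t - 2)*(t^2 - 6*t + 5) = t*(t - 2)*(t - 1)*(t - 5)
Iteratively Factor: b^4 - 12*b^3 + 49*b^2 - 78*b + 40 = (b - 1)*(b^3 - 11*b^2 + 38*b - 40) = (b - 2)*(b - 1)*(b^2 - 9*b + 20) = (b - 4)*(b - 2)*(b - 1)*(b - 5)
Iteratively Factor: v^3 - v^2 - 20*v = (v + 4)*(v^2 - 5*v) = v*(v + 4)*(v - 5)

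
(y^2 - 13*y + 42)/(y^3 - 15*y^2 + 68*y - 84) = 1/(y - 2)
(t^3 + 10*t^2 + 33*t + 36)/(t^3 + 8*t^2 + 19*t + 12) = (t + 3)/(t + 1)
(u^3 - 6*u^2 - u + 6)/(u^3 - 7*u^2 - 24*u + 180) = (u^2 - 1)/(u^2 - u - 30)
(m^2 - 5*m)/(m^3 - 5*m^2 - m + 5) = m/(m^2 - 1)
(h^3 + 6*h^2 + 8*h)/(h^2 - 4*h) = (h^2 + 6*h + 8)/(h - 4)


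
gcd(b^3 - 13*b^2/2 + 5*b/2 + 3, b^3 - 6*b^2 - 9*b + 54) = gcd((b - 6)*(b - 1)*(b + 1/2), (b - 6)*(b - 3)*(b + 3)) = b - 6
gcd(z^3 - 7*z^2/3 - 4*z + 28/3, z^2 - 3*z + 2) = z - 2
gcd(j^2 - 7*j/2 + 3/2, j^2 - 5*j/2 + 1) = j - 1/2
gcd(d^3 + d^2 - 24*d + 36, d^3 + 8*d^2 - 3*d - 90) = d^2 + 3*d - 18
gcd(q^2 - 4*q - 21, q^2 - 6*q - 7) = q - 7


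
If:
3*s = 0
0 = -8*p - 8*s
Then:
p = 0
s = 0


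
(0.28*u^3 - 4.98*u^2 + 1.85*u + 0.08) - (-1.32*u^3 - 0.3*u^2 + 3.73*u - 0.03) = 1.6*u^3 - 4.68*u^2 - 1.88*u + 0.11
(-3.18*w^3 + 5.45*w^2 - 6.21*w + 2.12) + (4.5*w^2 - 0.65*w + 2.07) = -3.18*w^3 + 9.95*w^2 - 6.86*w + 4.19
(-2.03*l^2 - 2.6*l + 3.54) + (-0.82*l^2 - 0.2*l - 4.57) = -2.85*l^2 - 2.8*l - 1.03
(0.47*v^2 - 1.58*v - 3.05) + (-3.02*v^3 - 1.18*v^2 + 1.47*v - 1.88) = -3.02*v^3 - 0.71*v^2 - 0.11*v - 4.93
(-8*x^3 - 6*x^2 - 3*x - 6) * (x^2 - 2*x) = -8*x^5 + 10*x^4 + 9*x^3 + 12*x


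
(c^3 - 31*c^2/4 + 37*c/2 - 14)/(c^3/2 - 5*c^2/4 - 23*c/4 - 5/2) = (-4*c^3 + 31*c^2 - 74*c + 56)/(-2*c^3 + 5*c^2 + 23*c + 10)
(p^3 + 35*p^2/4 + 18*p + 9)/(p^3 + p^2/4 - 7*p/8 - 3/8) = 2*(p^2 + 8*p + 12)/(2*p^2 - p - 1)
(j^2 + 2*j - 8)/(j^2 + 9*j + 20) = (j - 2)/(j + 5)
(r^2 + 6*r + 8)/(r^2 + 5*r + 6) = (r + 4)/(r + 3)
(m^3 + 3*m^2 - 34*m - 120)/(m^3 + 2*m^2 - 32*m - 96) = (m + 5)/(m + 4)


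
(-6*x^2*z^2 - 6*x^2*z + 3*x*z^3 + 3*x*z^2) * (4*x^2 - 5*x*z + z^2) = -24*x^4*z^2 - 24*x^4*z + 42*x^3*z^3 + 42*x^3*z^2 - 21*x^2*z^4 - 21*x^2*z^3 + 3*x*z^5 + 3*x*z^4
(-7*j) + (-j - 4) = -8*j - 4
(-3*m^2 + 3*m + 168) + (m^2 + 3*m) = -2*m^2 + 6*m + 168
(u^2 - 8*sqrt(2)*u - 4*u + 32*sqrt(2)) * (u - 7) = u^3 - 8*sqrt(2)*u^2 - 11*u^2 + 28*u + 88*sqrt(2)*u - 224*sqrt(2)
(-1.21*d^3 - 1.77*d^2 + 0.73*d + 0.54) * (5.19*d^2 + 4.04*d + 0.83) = -6.2799*d^5 - 14.0747*d^4 - 4.3664*d^3 + 4.2827*d^2 + 2.7875*d + 0.4482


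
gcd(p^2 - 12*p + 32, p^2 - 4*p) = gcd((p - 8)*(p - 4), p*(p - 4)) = p - 4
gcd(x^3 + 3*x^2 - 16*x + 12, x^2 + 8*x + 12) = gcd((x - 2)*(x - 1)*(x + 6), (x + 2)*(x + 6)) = x + 6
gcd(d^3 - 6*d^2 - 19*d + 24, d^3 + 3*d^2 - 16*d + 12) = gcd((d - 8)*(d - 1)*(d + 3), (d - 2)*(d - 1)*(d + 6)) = d - 1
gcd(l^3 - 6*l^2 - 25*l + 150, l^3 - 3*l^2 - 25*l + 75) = l^2 - 25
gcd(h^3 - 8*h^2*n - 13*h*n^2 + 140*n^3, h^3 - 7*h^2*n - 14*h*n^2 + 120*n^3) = h^2 - h*n - 20*n^2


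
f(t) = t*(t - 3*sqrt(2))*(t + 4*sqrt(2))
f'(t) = t*(t - 3*sqrt(2)) + t*(t + 4*sqrt(2)) + (t - 3*sqrt(2))*(t + 4*sqrt(2)) = 3*t^2 + 2*sqrt(2)*t - 24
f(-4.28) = 50.22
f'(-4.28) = 18.85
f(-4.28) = 50.22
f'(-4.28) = 18.85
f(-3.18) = 58.46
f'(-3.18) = -2.66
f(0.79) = -17.58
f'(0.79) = -19.89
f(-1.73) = 40.57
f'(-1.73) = -19.91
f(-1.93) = 44.40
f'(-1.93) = -18.28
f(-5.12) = 25.74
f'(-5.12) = 40.16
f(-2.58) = 54.16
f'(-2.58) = -11.33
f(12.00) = 1643.65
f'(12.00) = 441.94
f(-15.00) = -2696.80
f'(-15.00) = 608.57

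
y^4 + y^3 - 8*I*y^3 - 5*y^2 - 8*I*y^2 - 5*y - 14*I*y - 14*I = (y + 1)*(y - 7*I)*(y - 2*I)*(y + I)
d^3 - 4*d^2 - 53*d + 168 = (d - 8)*(d - 3)*(d + 7)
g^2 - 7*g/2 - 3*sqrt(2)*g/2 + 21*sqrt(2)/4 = (g - 7/2)*(g - 3*sqrt(2)/2)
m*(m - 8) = m^2 - 8*m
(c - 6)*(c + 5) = c^2 - c - 30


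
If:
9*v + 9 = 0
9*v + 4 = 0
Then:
No Solution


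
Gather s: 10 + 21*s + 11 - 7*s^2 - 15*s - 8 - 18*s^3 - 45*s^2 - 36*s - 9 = -18*s^3 - 52*s^2 - 30*s + 4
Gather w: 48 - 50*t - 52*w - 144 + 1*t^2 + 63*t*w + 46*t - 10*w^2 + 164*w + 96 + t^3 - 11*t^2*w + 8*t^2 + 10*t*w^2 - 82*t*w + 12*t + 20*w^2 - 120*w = t^3 + 9*t^2 + 8*t + w^2*(10*t + 10) + w*(-11*t^2 - 19*t - 8)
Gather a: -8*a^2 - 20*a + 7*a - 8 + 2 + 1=-8*a^2 - 13*a - 5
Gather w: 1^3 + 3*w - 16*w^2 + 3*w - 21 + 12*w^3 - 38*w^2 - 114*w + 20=12*w^3 - 54*w^2 - 108*w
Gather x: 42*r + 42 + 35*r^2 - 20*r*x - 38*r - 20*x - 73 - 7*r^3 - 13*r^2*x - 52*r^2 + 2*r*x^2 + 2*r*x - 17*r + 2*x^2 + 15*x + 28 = -7*r^3 - 17*r^2 - 13*r + x^2*(2*r + 2) + x*(-13*r^2 - 18*r - 5) - 3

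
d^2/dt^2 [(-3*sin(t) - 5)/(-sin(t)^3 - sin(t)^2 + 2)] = (-12*sin(t)^7 - 54*sin(t)^6 - 40*sin(t)^5 - 20*sin(t)^4 - 40*sin(t)^3 + 62*sin(t)^2 + 84*sin(t) + 20)/(sin(t)^3 + sin(t)^2 - 2)^3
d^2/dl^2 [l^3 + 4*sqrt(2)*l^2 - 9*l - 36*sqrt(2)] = 6*l + 8*sqrt(2)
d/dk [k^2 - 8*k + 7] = 2*k - 8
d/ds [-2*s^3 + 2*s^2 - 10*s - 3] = -6*s^2 + 4*s - 10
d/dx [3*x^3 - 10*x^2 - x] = 9*x^2 - 20*x - 1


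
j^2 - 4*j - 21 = (j - 7)*(j + 3)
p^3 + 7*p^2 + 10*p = p*(p + 2)*(p + 5)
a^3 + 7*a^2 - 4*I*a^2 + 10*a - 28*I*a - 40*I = (a + 2)*(a + 5)*(a - 4*I)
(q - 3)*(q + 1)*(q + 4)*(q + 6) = q^4 + 8*q^3 + q^2 - 78*q - 72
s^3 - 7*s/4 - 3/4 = (s - 3/2)*(s + 1/2)*(s + 1)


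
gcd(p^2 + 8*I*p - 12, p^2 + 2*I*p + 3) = 1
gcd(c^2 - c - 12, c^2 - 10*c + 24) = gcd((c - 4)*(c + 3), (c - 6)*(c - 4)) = c - 4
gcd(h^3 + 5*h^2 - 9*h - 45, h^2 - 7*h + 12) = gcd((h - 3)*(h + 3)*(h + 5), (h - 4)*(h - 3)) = h - 3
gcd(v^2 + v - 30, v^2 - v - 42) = v + 6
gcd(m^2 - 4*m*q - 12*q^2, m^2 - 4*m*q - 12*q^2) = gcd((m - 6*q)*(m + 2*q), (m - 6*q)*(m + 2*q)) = -m^2 + 4*m*q + 12*q^2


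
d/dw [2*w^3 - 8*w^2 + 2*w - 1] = 6*w^2 - 16*w + 2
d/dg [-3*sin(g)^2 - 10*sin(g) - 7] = -2*(3*sin(g) + 5)*cos(g)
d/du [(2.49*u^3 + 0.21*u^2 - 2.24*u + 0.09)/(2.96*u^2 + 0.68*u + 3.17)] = (7.3704*u^4 + 3.3864*u^3 + 30.4531*u^2 + 0.7986*u - 7.162)/(8.7616*u^4 + 4.0256*u^3 + 19.2288*u^2 + 4.3112*u + 10.0489)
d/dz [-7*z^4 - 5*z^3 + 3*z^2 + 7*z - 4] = -28*z^3 - 15*z^2 + 6*z + 7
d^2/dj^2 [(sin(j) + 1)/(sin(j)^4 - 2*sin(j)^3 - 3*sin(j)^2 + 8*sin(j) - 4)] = 3*(-3*sin(j)^6 - 7*sin(j)^5 + 4*sin(j)^4 + 44*sin(j)^3 + 22*sin(j)^2 - 64*sin(j) - 56)/((sin(j) - 2)^3*(sin(j) - 1)^3*(sin(j) + 2)^3)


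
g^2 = g^2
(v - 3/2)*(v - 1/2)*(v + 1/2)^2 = v^4 - v^3 - v^2 + v/4 + 3/16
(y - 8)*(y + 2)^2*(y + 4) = y^4 - 44*y^2 - 144*y - 128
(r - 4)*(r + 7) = r^2 + 3*r - 28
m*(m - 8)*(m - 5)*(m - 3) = m^4 - 16*m^3 + 79*m^2 - 120*m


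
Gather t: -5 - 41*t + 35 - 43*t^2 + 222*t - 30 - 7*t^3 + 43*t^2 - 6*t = -7*t^3 + 175*t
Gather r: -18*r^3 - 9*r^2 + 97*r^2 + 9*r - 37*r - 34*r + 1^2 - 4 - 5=-18*r^3 + 88*r^2 - 62*r - 8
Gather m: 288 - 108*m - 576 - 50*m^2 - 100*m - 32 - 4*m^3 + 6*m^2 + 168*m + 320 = -4*m^3 - 44*m^2 - 40*m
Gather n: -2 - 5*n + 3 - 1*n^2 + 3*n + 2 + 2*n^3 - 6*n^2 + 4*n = 2*n^3 - 7*n^2 + 2*n + 3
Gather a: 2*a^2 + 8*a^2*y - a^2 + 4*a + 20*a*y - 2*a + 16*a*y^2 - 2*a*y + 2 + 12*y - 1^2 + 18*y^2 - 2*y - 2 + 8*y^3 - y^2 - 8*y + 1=a^2*(8*y + 1) + a*(16*y^2 + 18*y + 2) + 8*y^3 + 17*y^2 + 2*y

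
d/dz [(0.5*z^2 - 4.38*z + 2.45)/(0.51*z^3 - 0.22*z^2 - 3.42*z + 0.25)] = (-0.255*z^4 + 4.4676*z^3 - 6.4221*z^2 + 1.328*z + 7.284)/(0.2601*z^6 - 0.2244*z^5 - 3.44*z^4 + 1.7598*z^3 + 11.5864*z^2 - 1.71*z + 0.0625)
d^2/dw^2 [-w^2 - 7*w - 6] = -2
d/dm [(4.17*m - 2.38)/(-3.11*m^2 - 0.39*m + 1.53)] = (12.9687*m^2 - 14.8036*m + 5.4519)/(9.6721*m^4 + 2.4258*m^3 - 9.3645*m^2 - 1.1934*m + 2.3409)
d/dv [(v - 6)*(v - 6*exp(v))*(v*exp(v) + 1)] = (v - 6)*(v + 1)*(v - 6*exp(v))*exp(v) - (v - 6)*(v*exp(v) + 1)*(6*exp(v) - 1) + (v - 6*exp(v))*(v*exp(v) + 1)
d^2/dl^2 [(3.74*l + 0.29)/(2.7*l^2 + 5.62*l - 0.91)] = ((3.74*l + 0.29)*(5.4*l + 5.62)*(10.8*l + 11.24) - (60.588*l + 43.6036)*(2.7*l^2 + 5.62*l - 0.91))/(2.7*l^2 + 5.62*l - 0.91)^3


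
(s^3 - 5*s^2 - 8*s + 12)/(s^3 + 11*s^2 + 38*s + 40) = (s^2 - 7*s + 6)/(s^2 + 9*s + 20)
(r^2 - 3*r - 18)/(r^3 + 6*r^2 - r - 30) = (r - 6)/(r^2 + 3*r - 10)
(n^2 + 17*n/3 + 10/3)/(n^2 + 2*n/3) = (n + 5)/n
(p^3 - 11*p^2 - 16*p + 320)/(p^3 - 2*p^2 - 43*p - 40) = (p - 8)/(p + 1)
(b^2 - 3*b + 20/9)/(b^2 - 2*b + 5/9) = (3*b - 4)/(3*b - 1)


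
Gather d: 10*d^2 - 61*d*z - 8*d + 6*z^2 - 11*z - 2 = 10*d^2 + d*(-61*z - 8) + 6*z^2 - 11*z - 2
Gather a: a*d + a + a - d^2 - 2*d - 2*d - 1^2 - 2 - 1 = a*(d + 2) - d^2 - 4*d - 4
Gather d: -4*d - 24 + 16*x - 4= -4*d + 16*x - 28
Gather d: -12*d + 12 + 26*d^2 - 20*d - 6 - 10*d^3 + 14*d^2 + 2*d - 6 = -10*d^3 + 40*d^2 - 30*d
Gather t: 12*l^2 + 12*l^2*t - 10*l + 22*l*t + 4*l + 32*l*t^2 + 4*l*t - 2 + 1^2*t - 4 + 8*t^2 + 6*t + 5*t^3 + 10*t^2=12*l^2 - 6*l + 5*t^3 + t^2*(32*l + 18) + t*(12*l^2 + 26*l + 7) - 6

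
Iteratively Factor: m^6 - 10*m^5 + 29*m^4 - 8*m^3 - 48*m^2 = (m)*(m^5 - 10*m^4 + 29*m^3 - 8*m^2 - 48*m) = m*(m - 3)*(m^4 - 7*m^3 + 8*m^2 + 16*m) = m*(m - 4)*(m - 3)*(m^3 - 3*m^2 - 4*m) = m*(m - 4)^2*(m - 3)*(m^2 + m) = m^2*(m - 4)^2*(m - 3)*(m + 1)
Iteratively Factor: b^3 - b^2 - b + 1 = (b - 1)*(b^2 - 1) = (b - 1)^2*(b + 1)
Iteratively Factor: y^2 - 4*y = (y - 4)*(y)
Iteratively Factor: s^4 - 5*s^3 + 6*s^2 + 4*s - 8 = (s - 2)*(s^3 - 3*s^2 + 4) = (s - 2)^2*(s^2 - s - 2) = (s - 2)^3*(s + 1)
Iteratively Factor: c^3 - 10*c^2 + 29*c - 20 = (c - 4)*(c^2 - 6*c + 5) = (c - 5)*(c - 4)*(c - 1)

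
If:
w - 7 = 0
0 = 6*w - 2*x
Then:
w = 7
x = 21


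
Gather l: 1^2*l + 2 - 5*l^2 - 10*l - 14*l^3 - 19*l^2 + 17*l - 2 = -14*l^3 - 24*l^2 + 8*l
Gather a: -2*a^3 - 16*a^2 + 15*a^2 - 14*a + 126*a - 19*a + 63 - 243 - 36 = -2*a^3 - a^2 + 93*a - 216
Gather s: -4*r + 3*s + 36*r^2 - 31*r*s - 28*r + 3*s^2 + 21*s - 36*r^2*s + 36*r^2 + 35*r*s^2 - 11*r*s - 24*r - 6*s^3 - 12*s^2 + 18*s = 72*r^2 - 56*r - 6*s^3 + s^2*(35*r - 9) + s*(-36*r^2 - 42*r + 42)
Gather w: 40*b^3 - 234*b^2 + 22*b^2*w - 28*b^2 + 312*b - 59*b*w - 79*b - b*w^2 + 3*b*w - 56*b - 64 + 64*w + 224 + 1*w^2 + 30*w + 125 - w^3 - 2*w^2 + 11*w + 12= 40*b^3 - 262*b^2 + 177*b - w^3 + w^2*(-b - 1) + w*(22*b^2 - 56*b + 105) + 297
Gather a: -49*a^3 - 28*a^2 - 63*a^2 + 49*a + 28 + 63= -49*a^3 - 91*a^2 + 49*a + 91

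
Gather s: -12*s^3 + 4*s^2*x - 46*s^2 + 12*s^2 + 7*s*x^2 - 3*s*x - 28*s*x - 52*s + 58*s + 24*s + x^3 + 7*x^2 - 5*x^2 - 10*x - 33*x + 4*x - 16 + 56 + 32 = -12*s^3 + s^2*(4*x - 34) + s*(7*x^2 - 31*x + 30) + x^3 + 2*x^2 - 39*x + 72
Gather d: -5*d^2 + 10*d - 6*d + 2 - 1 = -5*d^2 + 4*d + 1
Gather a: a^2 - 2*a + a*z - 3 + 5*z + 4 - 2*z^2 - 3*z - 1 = a^2 + a*(z - 2) - 2*z^2 + 2*z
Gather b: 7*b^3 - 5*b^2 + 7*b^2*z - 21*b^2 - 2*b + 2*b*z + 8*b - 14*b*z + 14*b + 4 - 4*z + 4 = 7*b^3 + b^2*(7*z - 26) + b*(20 - 12*z) - 4*z + 8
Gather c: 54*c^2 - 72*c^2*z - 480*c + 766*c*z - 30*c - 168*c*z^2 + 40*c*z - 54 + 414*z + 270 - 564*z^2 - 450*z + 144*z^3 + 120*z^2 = c^2*(54 - 72*z) + c*(-168*z^2 + 806*z - 510) + 144*z^3 - 444*z^2 - 36*z + 216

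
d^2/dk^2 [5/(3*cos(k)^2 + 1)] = 30*(-6*sin(k)^4 + sin(k)^2 + 4)/(3*cos(k)^2 + 1)^3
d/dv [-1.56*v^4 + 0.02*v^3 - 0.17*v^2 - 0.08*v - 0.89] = -6.24*v^3 + 0.06*v^2 - 0.34*v - 0.08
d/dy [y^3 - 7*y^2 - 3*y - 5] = 3*y^2 - 14*y - 3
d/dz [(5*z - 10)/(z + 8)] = 50/(z + 8)^2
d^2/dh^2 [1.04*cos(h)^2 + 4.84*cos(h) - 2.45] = -4.84*cos(h) - 2.08*cos(2*h)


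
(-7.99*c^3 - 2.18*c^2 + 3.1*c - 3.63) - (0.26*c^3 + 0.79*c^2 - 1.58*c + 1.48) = -8.25*c^3 - 2.97*c^2 + 4.68*c - 5.11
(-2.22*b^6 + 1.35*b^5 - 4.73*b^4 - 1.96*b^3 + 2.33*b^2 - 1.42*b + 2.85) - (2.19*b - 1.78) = -2.22*b^6 + 1.35*b^5 - 4.73*b^4 - 1.96*b^3 + 2.33*b^2 - 3.61*b + 4.63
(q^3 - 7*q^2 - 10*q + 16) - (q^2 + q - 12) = q^3 - 8*q^2 - 11*q + 28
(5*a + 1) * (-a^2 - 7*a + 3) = -5*a^3 - 36*a^2 + 8*a + 3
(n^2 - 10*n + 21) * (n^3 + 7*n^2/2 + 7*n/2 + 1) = n^5 - 13*n^4/2 - 21*n^3/2 + 79*n^2/2 + 127*n/2 + 21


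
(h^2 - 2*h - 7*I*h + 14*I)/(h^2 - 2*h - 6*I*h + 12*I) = (h - 7*I)/(h - 6*I)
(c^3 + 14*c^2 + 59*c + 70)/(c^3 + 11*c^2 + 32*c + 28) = (c + 5)/(c + 2)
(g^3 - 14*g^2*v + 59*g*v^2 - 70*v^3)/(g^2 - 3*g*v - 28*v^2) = (g^2 - 7*g*v + 10*v^2)/(g + 4*v)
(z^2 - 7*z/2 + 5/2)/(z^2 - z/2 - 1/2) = (2*z - 5)/(2*z + 1)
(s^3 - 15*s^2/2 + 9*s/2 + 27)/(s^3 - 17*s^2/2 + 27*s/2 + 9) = (2*s + 3)/(2*s + 1)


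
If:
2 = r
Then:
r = 2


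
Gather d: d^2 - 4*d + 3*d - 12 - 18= d^2 - d - 30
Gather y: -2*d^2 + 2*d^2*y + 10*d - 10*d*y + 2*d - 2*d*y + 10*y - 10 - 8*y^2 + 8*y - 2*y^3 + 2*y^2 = -2*d^2 + 12*d - 2*y^3 - 6*y^2 + y*(2*d^2 - 12*d + 18) - 10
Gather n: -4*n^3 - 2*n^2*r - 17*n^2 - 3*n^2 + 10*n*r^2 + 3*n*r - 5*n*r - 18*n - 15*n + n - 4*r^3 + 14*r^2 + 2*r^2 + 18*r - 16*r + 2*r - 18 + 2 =-4*n^3 + n^2*(-2*r - 20) + n*(10*r^2 - 2*r - 32) - 4*r^3 + 16*r^2 + 4*r - 16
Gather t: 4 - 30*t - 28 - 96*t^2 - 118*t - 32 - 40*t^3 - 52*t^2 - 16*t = -40*t^3 - 148*t^2 - 164*t - 56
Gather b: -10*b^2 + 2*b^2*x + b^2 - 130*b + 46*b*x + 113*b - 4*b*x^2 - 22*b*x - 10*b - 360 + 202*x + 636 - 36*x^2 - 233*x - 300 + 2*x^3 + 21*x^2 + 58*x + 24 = b^2*(2*x - 9) + b*(-4*x^2 + 24*x - 27) + 2*x^3 - 15*x^2 + 27*x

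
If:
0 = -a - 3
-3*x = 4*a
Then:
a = -3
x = 4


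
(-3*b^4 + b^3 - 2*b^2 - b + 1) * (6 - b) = 3*b^5 - 19*b^4 + 8*b^3 - 11*b^2 - 7*b + 6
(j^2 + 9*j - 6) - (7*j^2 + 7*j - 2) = -6*j^2 + 2*j - 4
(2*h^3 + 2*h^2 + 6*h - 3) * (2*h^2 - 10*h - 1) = 4*h^5 - 16*h^4 - 10*h^3 - 68*h^2 + 24*h + 3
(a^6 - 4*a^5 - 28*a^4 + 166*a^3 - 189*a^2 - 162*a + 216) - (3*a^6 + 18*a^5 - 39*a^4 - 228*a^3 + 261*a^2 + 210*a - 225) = -2*a^6 - 22*a^5 + 11*a^4 + 394*a^3 - 450*a^2 - 372*a + 441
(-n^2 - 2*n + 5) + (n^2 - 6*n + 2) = 7 - 8*n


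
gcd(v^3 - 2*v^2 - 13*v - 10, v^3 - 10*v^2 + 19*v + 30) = v^2 - 4*v - 5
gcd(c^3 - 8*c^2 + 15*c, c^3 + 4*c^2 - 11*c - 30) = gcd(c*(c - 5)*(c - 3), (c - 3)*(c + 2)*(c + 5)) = c - 3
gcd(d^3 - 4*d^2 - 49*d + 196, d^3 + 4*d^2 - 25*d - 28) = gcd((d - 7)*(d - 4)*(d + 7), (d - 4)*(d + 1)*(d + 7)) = d^2 + 3*d - 28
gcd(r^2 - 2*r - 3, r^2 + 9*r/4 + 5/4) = r + 1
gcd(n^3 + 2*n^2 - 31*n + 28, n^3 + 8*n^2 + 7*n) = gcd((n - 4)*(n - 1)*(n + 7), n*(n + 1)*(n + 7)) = n + 7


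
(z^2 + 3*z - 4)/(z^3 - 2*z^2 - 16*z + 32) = (z - 1)/(z^2 - 6*z + 8)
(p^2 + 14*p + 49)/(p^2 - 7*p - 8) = (p^2 + 14*p + 49)/(p^2 - 7*p - 8)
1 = 1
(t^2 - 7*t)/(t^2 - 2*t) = (t - 7)/(t - 2)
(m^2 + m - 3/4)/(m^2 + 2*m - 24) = (m^2 + m - 3/4)/(m^2 + 2*m - 24)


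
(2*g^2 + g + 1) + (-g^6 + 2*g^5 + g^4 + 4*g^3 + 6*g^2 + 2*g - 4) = -g^6 + 2*g^5 + g^4 + 4*g^3 + 8*g^2 + 3*g - 3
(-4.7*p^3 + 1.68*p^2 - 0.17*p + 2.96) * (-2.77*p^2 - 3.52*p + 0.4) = 13.019*p^5 + 11.8904*p^4 - 7.3227*p^3 - 6.9288*p^2 - 10.4872*p + 1.184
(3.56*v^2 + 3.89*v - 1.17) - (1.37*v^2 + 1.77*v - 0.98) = 2.19*v^2 + 2.12*v - 0.19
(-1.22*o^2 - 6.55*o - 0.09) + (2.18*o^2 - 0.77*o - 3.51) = 0.96*o^2 - 7.32*o - 3.6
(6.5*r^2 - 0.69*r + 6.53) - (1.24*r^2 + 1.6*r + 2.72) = 5.26*r^2 - 2.29*r + 3.81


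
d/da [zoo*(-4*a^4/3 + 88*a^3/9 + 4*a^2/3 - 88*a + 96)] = zoo*(a^3 + a^2 + a + 1)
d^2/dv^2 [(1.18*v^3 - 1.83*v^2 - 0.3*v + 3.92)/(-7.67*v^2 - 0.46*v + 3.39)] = (2.27373675443232e-13*v^5 + 1.13686837721616e-13*v^4 - 39.478316*v^3 - 1087.120902*v^2 - 117.544992*v - 162.51241)/(451.217663*v^6 + 81.183882*v^5 - 593.420997*v^4 - 71.666252*v^3 + 262.281249*v^2 + 15.859098*v - 38.958219)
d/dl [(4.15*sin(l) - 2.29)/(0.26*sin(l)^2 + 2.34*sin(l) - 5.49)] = (-1.079*sin(l)^2 + 1.1908*sin(l) - 17.4249)*cos(l)/(0.0676*sin(l)^4 + 1.2168*sin(l)^3 + 2.6208*sin(l)^2 - 25.6932*sin(l) + 30.1401)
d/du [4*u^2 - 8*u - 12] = 8*u - 8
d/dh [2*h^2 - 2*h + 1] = 4*h - 2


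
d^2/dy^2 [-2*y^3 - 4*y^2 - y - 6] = -12*y - 8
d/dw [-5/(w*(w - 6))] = 10*(w - 3)/(w^2*(w - 6)^2)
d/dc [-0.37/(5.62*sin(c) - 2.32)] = 2.0794*cos(c)/(5.62*sin(c) - 2.32)^2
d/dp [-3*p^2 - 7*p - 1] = -6*p - 7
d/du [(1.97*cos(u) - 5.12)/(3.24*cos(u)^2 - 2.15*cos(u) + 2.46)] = (6.3828*cos(u)^2 - 33.1776*cos(u) + 6.1618)*sin(u)/(10.4976*cos(u)^4 - 13.932*cos(u)^3 + 20.5633*cos(u)^2 - 10.578*cos(u) + 6.0516)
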